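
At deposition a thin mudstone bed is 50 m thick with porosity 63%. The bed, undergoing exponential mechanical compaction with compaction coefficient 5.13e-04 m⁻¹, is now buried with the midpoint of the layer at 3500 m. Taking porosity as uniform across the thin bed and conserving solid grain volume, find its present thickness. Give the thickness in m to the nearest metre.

Working in km (1 km = 1000 m; k in km⁻¹ = k in m⁻¹ × 1000):
Porosity at 3.5 km: phi = 0.63·exp(−0.513×3.5) = 0.1046
Solid-volume conservation: h(1−phi) = h₀(1−phi₀) ⇒ h = h₀·(1−phi₀)/(1−phi)
h = 0.05 × (1 − 0.63)/(1 − 0.1046) = 0.05 × 0.4132 = 0.0207 km

21 m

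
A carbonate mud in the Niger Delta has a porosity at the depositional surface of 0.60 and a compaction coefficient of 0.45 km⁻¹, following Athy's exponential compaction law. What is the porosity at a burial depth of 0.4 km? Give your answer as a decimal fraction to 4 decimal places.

n = n₀·exp(−β·Z) = 0.6 × exp(−0.45 × 0.4) = 0.6 × exp(−0.18)
  = 0.6 × 0.8353 = 0.5012

0.5012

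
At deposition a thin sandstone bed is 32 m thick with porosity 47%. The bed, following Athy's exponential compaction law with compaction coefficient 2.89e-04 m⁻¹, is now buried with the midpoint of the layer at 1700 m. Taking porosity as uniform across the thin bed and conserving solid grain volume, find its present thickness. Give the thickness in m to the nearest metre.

24 m

Working in km (1 km = 1000 m; k in km⁻¹ = k in m⁻¹ × 1000):
Porosity at 1.7 km: n = 0.47·exp(−0.289×1.7) = 0.2876
Solid-volume conservation: h(1−n) = h₀(1−n₀) ⇒ h = h₀·(1−n₀)/(1−n)
h = 0.032 × (1 − 0.47)/(1 − 0.2876) = 0.032 × 0.7439 = 0.0238 km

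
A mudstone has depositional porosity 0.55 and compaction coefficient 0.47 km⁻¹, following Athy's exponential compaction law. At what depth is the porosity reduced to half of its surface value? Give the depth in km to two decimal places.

1.47 km

phi/phi₀ = 1/2 ⇒ exp(−c·d) = 1/2 ⇒ d = ln(2) / c
d = 0.6931 / 0.47 = 1.475 km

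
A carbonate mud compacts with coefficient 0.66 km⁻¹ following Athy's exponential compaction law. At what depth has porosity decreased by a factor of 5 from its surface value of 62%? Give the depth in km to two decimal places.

φ/φ₀ = 1/5 ⇒ exp(−k·d) = 1/5 ⇒ d = ln(5) / k
d = 1.6094 / 0.66 = 2.439 km

2.44 km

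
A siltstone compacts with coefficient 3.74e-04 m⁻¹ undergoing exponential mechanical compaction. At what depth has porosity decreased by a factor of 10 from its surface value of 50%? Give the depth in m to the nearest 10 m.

Working in km (1 km = 1000 m; β in km⁻¹ = β in m⁻¹ × 1000):
n/n₀ = 1/10 ⇒ exp(−β·z) = 1/10 ⇒ z = ln(10) / β
z = 2.3026 / 0.374 = 6.157 km

6160 m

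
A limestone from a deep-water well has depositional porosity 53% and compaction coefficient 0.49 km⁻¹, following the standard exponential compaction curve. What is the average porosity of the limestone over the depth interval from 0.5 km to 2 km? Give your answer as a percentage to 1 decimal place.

29.4%

⟨φ⟩ = (1/(d₂−d₁)) ∫ φ₀ e^(−cd) dd = φ₀·(e^(−c·d₁) − e^(−c·d₂)) / (c·(d₂−d₁))
e^(−0.49×0.5) = 0.7827; e^(−0.49×2) = 0.3753
⟨φ⟩ = 0.53 × (0.7827 − 0.3753) / (0.49 × 1.5) = 0.53 × 0.5543 = 0.2938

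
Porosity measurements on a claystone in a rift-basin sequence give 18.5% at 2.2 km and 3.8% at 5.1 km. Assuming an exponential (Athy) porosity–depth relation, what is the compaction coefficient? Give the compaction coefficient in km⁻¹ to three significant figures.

Athy: φ(Z) = φ₀ e^(−βZ) ⇒ φ₁/φ₂ = e^{β(Z₂−Z₁)} ⇒ β = ln(φ₁/φ₂)/(Z₂−Z₁)
β = ln(0.185/0.038) / (5.1 − 2.2) = ln(4.868) / 2.9 = 1.5828 / 2.9 = 0.5458 km⁻¹

0.546 km⁻¹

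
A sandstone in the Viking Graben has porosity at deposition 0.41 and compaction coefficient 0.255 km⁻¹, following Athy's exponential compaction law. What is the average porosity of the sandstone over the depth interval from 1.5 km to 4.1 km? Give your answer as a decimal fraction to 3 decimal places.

0.204

⟨n⟩ = (1/(Z₂−Z₁)) ∫ n₀ e^(−kZ) dZ = n₀·(e^(−k·Z₁) − e^(−k·Z₂)) / (k·(Z₂−Z₁))
e^(−0.255×1.5) = 0.6822; e^(−0.255×4.1) = 0.3515
⟨n⟩ = 0.41 × (0.6822 − 0.3515) / (0.255 × 2.6) = 0.41 × 0.4987 = 0.2045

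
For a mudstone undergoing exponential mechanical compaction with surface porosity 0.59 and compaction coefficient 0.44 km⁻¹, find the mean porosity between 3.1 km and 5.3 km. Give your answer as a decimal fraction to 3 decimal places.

⟨phi⟩ = (1/(d₂−d₁)) ∫ phi₀ e^(−βd) dd = phi₀·(e^(−β·d₁) − e^(−β·d₂)) / (β·(d₂−d₁))
e^(−0.44×3.1) = 0.2556; e^(−0.44×5.3) = 0.0971
⟨phi⟩ = 0.59 × (0.2556 − 0.0971) / (0.44 × 2.2) = 0.59 × 0.1638 = 0.0966

0.097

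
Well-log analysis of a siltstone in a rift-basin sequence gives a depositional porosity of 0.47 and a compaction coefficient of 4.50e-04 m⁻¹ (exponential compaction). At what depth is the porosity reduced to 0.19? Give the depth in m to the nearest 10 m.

Working in km (1 km = 1000 m; β in km⁻¹ = β in m⁻¹ × 1000):
Invert Athy's law: d = ln(phi₀/phi) / β
d = ln(0.47/0.19) / 0.45 = ln(2.474) / 0.45 = 0.9057 / 0.45 = 2.013 km

2010 m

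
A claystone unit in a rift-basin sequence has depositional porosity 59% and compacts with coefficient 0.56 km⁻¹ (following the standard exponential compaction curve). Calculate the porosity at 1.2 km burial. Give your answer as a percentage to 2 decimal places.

30.13%

phi = phi₀·exp(−c·Z) = 0.59 × exp(−0.56 × 1.2) = 0.59 × exp(−0.672)
  = 0.59 × 0.5107 = 0.3013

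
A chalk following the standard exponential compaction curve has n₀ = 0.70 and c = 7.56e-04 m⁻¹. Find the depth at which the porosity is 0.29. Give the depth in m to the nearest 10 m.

Working in km (1 km = 1000 m; c in km⁻¹ = c in m⁻¹ × 1000):
Invert Athy's law: d = ln(n₀/n) / c
d = ln(0.7/0.29) / 0.756 = ln(2.414) / 0.756 = 0.8812 / 0.756 = 1.166 km

1170 m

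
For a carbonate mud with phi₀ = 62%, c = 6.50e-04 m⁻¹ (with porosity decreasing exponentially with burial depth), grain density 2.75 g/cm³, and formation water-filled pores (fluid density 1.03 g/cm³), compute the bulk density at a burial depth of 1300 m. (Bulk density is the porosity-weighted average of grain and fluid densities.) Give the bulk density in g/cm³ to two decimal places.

2.29 g/cm³

Working in km (1 km = 1000 m; c in km⁻¹ = c in m⁻¹ × 1000):
Porosity at depth: phi = 0.62·exp(−0.65×1.3) = 0.62×0.4296 = 0.2663
Bulk density: ρ_b = (1−phi)ρ_g + phi·ρ_f = 0.7337×2.75 + 0.2663×1.03
       = 2.018 + 0.274 = 2.292 g/cm³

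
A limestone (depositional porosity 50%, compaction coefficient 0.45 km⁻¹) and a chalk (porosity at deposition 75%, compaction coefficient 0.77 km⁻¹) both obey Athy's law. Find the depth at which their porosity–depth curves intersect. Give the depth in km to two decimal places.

1.27 km

Set n₀ₐ e^(−cₐZ) = n₀ᵦ e^(−cᵦZ) ⇒ ln(n₀ₐ/n₀ᵦ) = (cₐ − cᵦ)·Z
Z = ln(0.5/0.75) / (0.45 − 0.77) = -0.4055 / -0.32 = 1.267 km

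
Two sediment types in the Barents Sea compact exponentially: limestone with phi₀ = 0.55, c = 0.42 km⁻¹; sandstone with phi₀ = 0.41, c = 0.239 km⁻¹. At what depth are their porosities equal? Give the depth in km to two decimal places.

1.62 km

Set phi₀ₐ e^(−cₐz) = phi₀ᵦ e^(−cᵦz) ⇒ ln(phi₀ₐ/phi₀ᵦ) = (cₐ − cᵦ)·z
z = ln(0.55/0.41) / (0.42 − 0.239) = 0.2938 / 0.181 = 1.623 km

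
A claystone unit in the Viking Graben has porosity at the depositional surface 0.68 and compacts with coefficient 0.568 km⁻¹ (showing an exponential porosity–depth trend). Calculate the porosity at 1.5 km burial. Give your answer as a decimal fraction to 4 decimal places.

phi = phi₀·exp(−k·Z) = 0.68 × exp(−0.568 × 1.5) = 0.68 × exp(−0.852)
  = 0.68 × 0.4266 = 0.2901

0.2901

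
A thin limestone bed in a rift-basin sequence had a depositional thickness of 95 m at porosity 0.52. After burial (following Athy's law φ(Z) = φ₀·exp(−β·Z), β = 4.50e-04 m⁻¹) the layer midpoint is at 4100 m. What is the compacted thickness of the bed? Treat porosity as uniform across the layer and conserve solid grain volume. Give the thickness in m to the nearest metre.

Working in km (1 km = 1000 m; β in km⁻¹ = β in m⁻¹ × 1000):
Porosity at 4.1 km: φ = 0.52·exp(−0.45×4.1) = 0.0822
Solid-volume conservation: h(1−φ) = h₀(1−φ₀) ⇒ h = h₀·(1−φ₀)/(1−φ)
h = 0.095 × (1 − 0.52)/(1 − 0.0822) = 0.095 × 0.5230 = 0.0497 km

50 m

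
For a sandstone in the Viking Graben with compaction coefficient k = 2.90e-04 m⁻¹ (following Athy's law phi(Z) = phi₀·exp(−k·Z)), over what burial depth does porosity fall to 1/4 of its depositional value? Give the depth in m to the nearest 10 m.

4780 m

Working in km (1 km = 1000 m; k in km⁻¹ = k in m⁻¹ × 1000):
phi/phi₀ = 1/4 ⇒ exp(−k·Z) = 1/4 ⇒ Z = ln(4) / k
Z = 1.3863 / 0.29 = 4.780 km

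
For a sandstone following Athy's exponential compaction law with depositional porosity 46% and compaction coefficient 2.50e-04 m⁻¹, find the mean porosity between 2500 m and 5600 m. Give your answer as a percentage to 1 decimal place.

Working in km (1 km = 1000 m; k in km⁻¹ = k in m⁻¹ × 1000):
⟨n⟩ = (1/(Z₂−Z₁)) ∫ n₀ e^(−kZ) dZ = n₀·(e^(−k·Z₁) − e^(−k·Z₂)) / (k·(Z₂−Z₁))
e^(−0.25×2.5) = 0.5353; e^(−0.25×5.6) = 0.2466
⟨n⟩ = 0.46 × (0.5353 − 0.2466) / (0.25 × 3.1) = 0.46 × 0.3725 = 0.1713

17.1%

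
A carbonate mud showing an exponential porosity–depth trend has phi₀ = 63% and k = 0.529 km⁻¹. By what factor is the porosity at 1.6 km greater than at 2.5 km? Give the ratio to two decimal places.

1.61

phi(d₁)/phi(d₂) = e^(−k·d₁)/e^(−k·d₂) = e^{k(d₂−d₁)}
= exp(0.529 × 0.9) = exp(0.4761) = 1.6098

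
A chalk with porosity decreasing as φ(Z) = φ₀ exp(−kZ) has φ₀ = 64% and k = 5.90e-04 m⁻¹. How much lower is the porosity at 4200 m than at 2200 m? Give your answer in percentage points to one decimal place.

Working in km (1 km = 1000 m; k in km⁻¹ = k in m⁻¹ × 1000):
φ(2.2) = 0.64·e^(−0.59×2.2) = 0.1748
φ(4.2) = 0.64·e^(−0.59×4.2) = 0.0537
Δφ = 0.1748 − 0.0537 = 0.1211

12.1 percentage points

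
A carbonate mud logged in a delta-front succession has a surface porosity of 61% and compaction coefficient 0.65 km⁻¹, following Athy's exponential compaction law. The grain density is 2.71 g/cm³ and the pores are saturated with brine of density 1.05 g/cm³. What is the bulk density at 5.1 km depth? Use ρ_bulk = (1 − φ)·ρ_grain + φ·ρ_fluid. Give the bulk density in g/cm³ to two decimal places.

Porosity at depth: φ = 0.61·exp(−0.65×5.1) = 0.61×0.0363 = 0.0222
Bulk density: ρ_b = (1−φ)ρ_g + φ·ρ_f = 0.9778×2.71 + 0.0222×1.05
       = 2.650 + 0.023 = 2.673 g/cm³

2.67 g/cm³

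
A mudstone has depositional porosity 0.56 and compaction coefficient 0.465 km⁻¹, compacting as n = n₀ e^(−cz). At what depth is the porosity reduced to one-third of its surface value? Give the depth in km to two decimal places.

2.36 km

n/n₀ = 1/3 ⇒ exp(−c·z) = 1/3 ⇒ z = ln(3) / c
z = 1.0986 / 0.465 = 2.363 km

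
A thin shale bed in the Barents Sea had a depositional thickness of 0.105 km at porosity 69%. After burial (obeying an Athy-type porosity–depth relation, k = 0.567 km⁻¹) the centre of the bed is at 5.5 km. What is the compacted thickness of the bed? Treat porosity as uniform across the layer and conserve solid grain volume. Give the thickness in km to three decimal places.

0.034 km

Porosity at 5.5 km: φ = 0.69·exp(−0.567×5.5) = 0.0305
Solid-volume conservation: h(1−φ) = h₀(1−φ₀) ⇒ h = h₀·(1−φ₀)/(1−φ)
h = 0.105 × (1 − 0.69)/(1 − 0.0305) = 0.105 × 0.3198 = 0.0336 km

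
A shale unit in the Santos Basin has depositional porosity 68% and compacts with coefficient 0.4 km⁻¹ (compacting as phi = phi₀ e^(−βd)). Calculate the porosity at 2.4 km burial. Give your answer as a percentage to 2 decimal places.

26.04%

phi = phi₀·exp(−β·d) = 0.68 × exp(−0.4 × 2.4) = 0.68 × exp(−0.96)
  = 0.68 × 0.3829 = 0.2604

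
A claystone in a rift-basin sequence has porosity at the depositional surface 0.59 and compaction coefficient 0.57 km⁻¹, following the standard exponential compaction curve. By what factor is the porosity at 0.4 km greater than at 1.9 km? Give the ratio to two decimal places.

n(d₁)/n(d₂) = e^(−c·d₁)/e^(−c·d₂) = e^{c(d₂−d₁)}
= exp(0.57 × 1.5) = exp(0.855) = 2.3514

2.35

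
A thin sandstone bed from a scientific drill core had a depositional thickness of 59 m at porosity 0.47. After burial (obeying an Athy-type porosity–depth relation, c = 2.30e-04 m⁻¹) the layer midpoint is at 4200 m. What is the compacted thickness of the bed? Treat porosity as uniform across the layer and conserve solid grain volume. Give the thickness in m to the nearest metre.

38 m

Working in km (1 km = 1000 m; c in km⁻¹ = c in m⁻¹ × 1000):
Porosity at 4.2 km: n = 0.47·exp(−0.23×4.2) = 0.1789
Solid-volume conservation: h(1−n) = h₀(1−n₀) ⇒ h = h₀·(1−n₀)/(1−n)
h = 0.059 × (1 − 0.47)/(1 − 0.1789) = 0.059 × 0.6455 = 0.0381 km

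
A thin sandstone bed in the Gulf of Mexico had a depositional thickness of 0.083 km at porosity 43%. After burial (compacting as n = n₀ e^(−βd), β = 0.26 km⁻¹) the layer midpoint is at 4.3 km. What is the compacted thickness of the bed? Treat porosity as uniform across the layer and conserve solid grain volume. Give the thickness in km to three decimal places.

Porosity at 4.3 km: n = 0.43·exp(−0.26×4.3) = 0.1406
Solid-volume conservation: h(1−n) = h₀(1−n₀) ⇒ h = h₀·(1−n₀)/(1−n)
h = 0.083 × (1 − 0.43)/(1 − 0.1406) = 0.083 × 0.6632 = 0.0550 km

0.055 km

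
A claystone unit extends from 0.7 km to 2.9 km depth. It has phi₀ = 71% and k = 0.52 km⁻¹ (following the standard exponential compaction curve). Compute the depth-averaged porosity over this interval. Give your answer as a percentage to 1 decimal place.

⟨phi⟩ = (1/(Z₂−Z₁)) ∫ phi₀ e^(−kZ) dZ = phi₀·(e^(−k·Z₁) − e^(−k·Z₂)) / (k·(Z₂−Z₁))
e^(−0.52×0.7) = 0.6949; e^(−0.52×2.9) = 0.2214
⟨phi⟩ = 0.71 × (0.6949 − 0.2214) / (0.52 × 2.2) = 0.71 × 0.4139 = 0.2939

29.4%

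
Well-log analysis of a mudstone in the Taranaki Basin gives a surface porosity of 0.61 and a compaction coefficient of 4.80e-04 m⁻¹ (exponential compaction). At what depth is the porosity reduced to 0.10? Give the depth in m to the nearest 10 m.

Working in km (1 km = 1000 m; c in km⁻¹ = c in m⁻¹ × 1000):
Invert Athy's law: Z = ln(phi₀/phi) / c
Z = ln(0.61/0.1) / 0.48 = ln(6.1) / 0.48 = 1.8083 / 0.48 = 3.767 km

3770 m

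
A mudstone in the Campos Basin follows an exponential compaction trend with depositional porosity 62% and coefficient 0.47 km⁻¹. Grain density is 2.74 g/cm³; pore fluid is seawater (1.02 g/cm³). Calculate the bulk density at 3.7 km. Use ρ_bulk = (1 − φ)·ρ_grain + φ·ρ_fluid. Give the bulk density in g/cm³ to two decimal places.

2.55 g/cm³

Porosity at depth: φ = 0.62·exp(−0.47×3.7) = 0.62×0.1757 = 0.1089
Bulk density: ρ_b = (1−φ)ρ_g + φ·ρ_f = 0.8911×2.74 + 0.1089×1.02
       = 2.442 + 0.111 = 2.553 g/cm³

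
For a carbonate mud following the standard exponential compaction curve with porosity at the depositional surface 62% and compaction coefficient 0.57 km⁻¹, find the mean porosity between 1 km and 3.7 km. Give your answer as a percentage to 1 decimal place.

⟨n⟩ = (1/(z₂−z₁)) ∫ n₀ e^(−βz) dz = n₀·(e^(−β·z₁) − e^(−β·z₂)) / (β·(z₂−z₁))
e^(−0.57×1) = 0.5655; e^(−0.57×3.7) = 0.1214
⟨n⟩ = 0.62 × (0.5655 − 0.1214) / (0.57 × 2.7) = 0.62 × 0.2886 = 0.1789

17.9%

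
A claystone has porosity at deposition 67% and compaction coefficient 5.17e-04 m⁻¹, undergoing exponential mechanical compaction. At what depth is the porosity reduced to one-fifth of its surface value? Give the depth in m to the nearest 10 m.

Working in km (1 km = 1000 m; c in km⁻¹ = c in m⁻¹ × 1000):
n/n₀ = 1/5 ⇒ exp(−c·Z) = 1/5 ⇒ Z = ln(5) / c
Z = 1.6094 / 0.517 = 3.113 km

3110 m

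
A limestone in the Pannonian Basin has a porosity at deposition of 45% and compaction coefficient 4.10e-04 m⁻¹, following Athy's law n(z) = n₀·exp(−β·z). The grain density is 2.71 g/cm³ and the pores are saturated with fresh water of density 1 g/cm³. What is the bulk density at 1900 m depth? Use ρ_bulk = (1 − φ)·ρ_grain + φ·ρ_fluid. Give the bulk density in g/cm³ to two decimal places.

Working in km (1 km = 1000 m; β in km⁻¹ = β in m⁻¹ × 1000):
Porosity at depth: n = 0.45·exp(−0.41×1.9) = 0.45×0.4589 = 0.2065
Bulk density: ρ_b = (1−n)ρ_g + n·ρ_f = 0.7935×2.71 + 0.2065×1
       = 2.150 + 0.206 = 2.357 g/cm³

2.36 g/cm³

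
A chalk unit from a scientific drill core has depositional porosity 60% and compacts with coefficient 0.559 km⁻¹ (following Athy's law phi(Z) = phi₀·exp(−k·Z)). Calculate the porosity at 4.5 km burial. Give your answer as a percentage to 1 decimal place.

phi = phi₀·exp(−k·Z) = 0.6 × exp(−0.559 × 4.5) = 0.6 × exp(−2.516)
  = 0.6 × 0.0808 = 0.0485

4.8%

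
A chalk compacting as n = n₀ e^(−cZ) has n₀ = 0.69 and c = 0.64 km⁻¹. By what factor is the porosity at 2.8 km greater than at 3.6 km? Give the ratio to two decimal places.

n(Z₁)/n(Z₂) = e^(−c·Z₁)/e^(−c·Z₂) = e^{c(Z₂−Z₁)}
= exp(0.64 × 0.8) = exp(0.512) = 1.6686

1.67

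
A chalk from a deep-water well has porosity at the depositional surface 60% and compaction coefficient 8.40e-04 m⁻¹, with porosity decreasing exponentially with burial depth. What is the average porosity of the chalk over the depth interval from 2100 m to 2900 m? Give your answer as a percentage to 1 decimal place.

Working in km (1 km = 1000 m; c in km⁻¹ = c in m⁻¹ × 1000):
⟨phi⟩ = (1/(z₂−z₁)) ∫ phi₀ e^(−cz) dz = phi₀·(e^(−c·z₁) − e^(−c·z₂)) / (c·(z₂−z₁))
e^(−0.84×2.1) = 0.1714; e^(−0.84×2.9) = 0.0875
⟨phi⟩ = 0.6 × (0.1714 − 0.0875) / (0.84 × 0.8) = 0.6 × 0.1248 = 0.0749

7.5%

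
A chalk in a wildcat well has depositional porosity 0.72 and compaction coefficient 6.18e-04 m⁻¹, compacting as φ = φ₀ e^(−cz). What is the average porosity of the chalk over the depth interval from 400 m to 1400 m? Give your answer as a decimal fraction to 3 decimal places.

Working in km (1 km = 1000 m; c in km⁻¹ = c in m⁻¹ × 1000):
⟨φ⟩ = (1/(z₂−z₁)) ∫ φ₀ e^(−cz) dz = φ₀·(e^(−c·z₁) − e^(−c·z₂)) / (c·(z₂−z₁))
e^(−0.618×0.4) = 0.7810; e^(−0.618×1.4) = 0.4210
⟨φ⟩ = 0.72 × (0.7810 − 0.4210) / (0.618 × 1) = 0.72 × 0.5826 = 0.4194

0.419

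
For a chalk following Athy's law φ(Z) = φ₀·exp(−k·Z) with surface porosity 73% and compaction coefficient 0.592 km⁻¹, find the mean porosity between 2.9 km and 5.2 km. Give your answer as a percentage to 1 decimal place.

7.2%

⟨φ⟩ = (1/(Z₂−Z₁)) ∫ φ₀ e^(−kZ) dZ = φ₀·(e^(−k·Z₁) − e^(−k·Z₂)) / (k·(Z₂−Z₁))
e^(−0.592×2.9) = 0.1796; e^(−0.592×5.2) = 0.0460
⟨φ⟩ = 0.73 × (0.1796 − 0.0460) / (0.592 × 2.3) = 0.73 × 0.0981 = 0.0716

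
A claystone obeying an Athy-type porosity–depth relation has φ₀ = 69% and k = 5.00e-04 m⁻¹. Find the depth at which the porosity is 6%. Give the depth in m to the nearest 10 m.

Working in km (1 km = 1000 m; k in km⁻¹ = k in m⁻¹ × 1000):
Invert Athy's law: Z = ln(φ₀/φ) / k
Z = ln(0.69/0.06) / 0.5 = ln(11.5) / 0.5 = 2.4423 / 0.5 = 4.885 km

4880 m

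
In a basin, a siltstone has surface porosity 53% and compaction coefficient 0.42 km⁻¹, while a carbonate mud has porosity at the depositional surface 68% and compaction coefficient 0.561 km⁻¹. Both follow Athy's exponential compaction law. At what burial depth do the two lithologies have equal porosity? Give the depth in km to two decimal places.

1.77 km

Set phi₀ₐ e^(−cₐd) = phi₀ᵦ e^(−cᵦd) ⇒ ln(phi₀ₐ/phi₀ᵦ) = (cₐ − cᵦ)·d
d = ln(0.53/0.68) / (0.42 − 0.561) = -0.2492 / -0.141 = 1.767 km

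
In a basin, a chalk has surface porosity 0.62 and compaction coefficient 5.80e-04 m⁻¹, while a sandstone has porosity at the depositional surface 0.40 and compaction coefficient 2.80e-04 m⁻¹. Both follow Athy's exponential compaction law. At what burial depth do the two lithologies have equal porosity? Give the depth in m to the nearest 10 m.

1460 m

Working in km (1 km = 1000 m; β in km⁻¹ = β in m⁻¹ × 1000):
Set φ₀ₐ e^(−βₐZ) = φ₀ᵦ e^(−βᵦZ) ⇒ ln(φ₀ₐ/φ₀ᵦ) = (βₐ − βᵦ)·Z
Z = ln(0.62/0.4) / (0.58 − 0.28) = 0.4383 / 0.3 = 1.461 km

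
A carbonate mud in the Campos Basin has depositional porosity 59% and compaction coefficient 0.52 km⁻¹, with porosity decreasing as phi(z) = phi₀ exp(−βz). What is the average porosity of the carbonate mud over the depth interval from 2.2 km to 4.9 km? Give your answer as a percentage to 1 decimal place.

10.1%

⟨phi⟩ = (1/(z₂−z₁)) ∫ phi₀ e^(−βz) dz = phi₀·(e^(−β·z₁) − e^(−β·z₂)) / (β·(z₂−z₁))
e^(−0.52×2.2) = 0.3185; e^(−0.52×4.9) = 0.0782
⟨phi⟩ = 0.59 × (0.3185 − 0.0782) / (0.52 × 2.7) = 0.59 × 0.1712 = 0.1010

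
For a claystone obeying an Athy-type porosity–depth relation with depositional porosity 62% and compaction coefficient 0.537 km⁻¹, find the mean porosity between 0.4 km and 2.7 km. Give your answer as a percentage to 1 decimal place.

28.7%

⟨phi⟩ = (1/(z₂−z₁)) ∫ phi₀ e^(−βz) dz = phi₀·(e^(−β·z₁) − e^(−β·z₂)) / (β·(z₂−z₁))
e^(−0.537×0.4) = 0.8067; e^(−0.537×2.7) = 0.2346
⟨phi⟩ = 0.62 × (0.8067 − 0.2346) / (0.537 × 2.3) = 0.62 × 0.4632 = 0.2872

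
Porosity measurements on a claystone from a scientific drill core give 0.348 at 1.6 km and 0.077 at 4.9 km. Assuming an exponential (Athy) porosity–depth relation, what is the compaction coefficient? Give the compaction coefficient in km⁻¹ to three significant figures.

Athy: phi(Z) = phi₀ e^(−βZ) ⇒ phi₁/phi₂ = e^{β(Z₂−Z₁)} ⇒ β = ln(phi₁/phi₂)/(Z₂−Z₁)
β = ln(0.348/0.077) / (4.9 − 1.6) = ln(4.519) / 3.3 = 1.5084 / 3.3 = 0.4571 km⁻¹

0.457 km⁻¹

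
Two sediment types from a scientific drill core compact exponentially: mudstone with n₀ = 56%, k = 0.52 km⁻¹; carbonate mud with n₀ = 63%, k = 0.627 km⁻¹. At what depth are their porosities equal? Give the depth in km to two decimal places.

1.10 km

Set n₀ₐ e^(−kₐZ) = n₀ᵦ e^(−kᵦZ) ⇒ ln(n₀ₐ/n₀ᵦ) = (kₐ − kᵦ)·Z
Z = ln(0.56/0.63) / (0.52 − 0.627) = -0.1178 / -0.107 = 1.101 km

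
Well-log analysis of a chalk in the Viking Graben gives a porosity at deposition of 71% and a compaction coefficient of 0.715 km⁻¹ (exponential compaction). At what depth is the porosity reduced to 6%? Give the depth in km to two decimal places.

Invert Athy's law: z = ln(phi₀/phi) / c
z = ln(0.71/0.06) / 0.715 = ln(11.83) / 0.715 = 2.4709 / 0.715 = 3.456 km

3.46 km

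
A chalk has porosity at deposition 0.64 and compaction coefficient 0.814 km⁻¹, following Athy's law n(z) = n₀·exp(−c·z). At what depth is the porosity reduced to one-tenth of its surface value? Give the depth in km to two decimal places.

2.83 km

n/n₀ = 1/10 ⇒ exp(−c·z) = 1/10 ⇒ z = ln(10) / c
z = 2.3026 / 0.814 = 2.829 km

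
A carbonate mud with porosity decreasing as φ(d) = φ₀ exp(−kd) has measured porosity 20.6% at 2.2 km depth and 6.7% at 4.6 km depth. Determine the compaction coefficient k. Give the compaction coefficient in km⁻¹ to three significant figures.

Athy: φ(d) = φ₀ e^(−kd) ⇒ φ₁/φ₂ = e^{k(d₂−d₁)} ⇒ k = ln(φ₁/φ₂)/(d₂−d₁)
k = ln(0.206/0.067) / (4.6 − 2.2) = ln(3.075) / 2.4 = 1.1232 / 2.4 = 0.468 km⁻¹

0.468 km⁻¹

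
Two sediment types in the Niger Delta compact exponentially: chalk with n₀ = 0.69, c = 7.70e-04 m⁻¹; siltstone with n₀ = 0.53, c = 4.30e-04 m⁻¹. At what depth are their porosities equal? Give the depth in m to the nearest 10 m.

Working in km (1 km = 1000 m; c in km⁻¹ = c in m⁻¹ × 1000):
Set n₀ₐ e^(−cₐz) = n₀ᵦ e^(−cᵦz) ⇒ ln(n₀ₐ/n₀ᵦ) = (cₐ − cᵦ)·z
z = ln(0.69/0.53) / (0.77 − 0.43) = 0.2638 / 0.34 = 0.776 km

780 m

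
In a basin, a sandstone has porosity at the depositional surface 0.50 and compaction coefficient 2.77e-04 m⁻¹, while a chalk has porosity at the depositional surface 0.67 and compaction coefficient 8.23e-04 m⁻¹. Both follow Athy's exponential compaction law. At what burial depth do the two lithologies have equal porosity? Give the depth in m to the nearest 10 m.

Working in km (1 km = 1000 m; β in km⁻¹ = β in m⁻¹ × 1000):
Set φ₀ₐ e^(−βₐz) = φ₀ᵦ e^(−βᵦz) ⇒ ln(φ₀ₐ/φ₀ᵦ) = (βₐ − βᵦ)·z
z = ln(0.5/0.67) / (0.277 − 0.823) = -0.2927 / -0.546 = 0.536 km

540 m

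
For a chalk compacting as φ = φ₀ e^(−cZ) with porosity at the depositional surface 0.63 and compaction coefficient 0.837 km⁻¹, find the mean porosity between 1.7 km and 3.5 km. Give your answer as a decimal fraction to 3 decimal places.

0.078

⟨φ⟩ = (1/(Z₂−Z₁)) ∫ φ₀ e^(−cZ) dZ = φ₀·(e^(−c·Z₁) − e^(−c·Z₂)) / (c·(Z₂−Z₁))
e^(−0.837×1.7) = 0.2410; e^(−0.837×3.5) = 0.0534
⟨φ⟩ = 0.63 × (0.2410 − 0.0534) / (0.837 × 1.8) = 0.63 × 0.1245 = 0.0784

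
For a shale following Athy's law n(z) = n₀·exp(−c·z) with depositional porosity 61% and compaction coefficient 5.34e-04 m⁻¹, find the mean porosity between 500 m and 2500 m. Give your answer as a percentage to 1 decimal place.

Working in km (1 km = 1000 m; c in km⁻¹ = c in m⁻¹ × 1000):
⟨n⟩ = (1/(z₂−z₁)) ∫ n₀ e^(−cz) dz = n₀·(e^(−c·z₁) − e^(−c·z₂)) / (c·(z₂−z₁))
e^(−0.534×0.5) = 0.7657; e^(−0.534×2.5) = 0.2632
⟨n⟩ = 0.61 × (0.7657 − 0.2632) / (0.534 × 2) = 0.61 × 0.4705 = 0.2870

28.7%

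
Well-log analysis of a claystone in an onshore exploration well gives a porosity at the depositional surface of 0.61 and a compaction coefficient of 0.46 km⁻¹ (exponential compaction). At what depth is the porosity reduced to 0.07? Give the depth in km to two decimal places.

4.71 km

Invert Athy's law: z = ln(φ₀/φ) / k
z = ln(0.61/0.07) / 0.46 = ln(8.714) / 0.46 = 2.1650 / 0.46 = 4.706 km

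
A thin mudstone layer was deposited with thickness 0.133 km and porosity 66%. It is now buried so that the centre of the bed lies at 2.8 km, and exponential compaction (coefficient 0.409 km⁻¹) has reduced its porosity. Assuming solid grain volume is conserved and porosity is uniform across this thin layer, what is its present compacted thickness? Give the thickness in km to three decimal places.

Porosity at 2.8 km: n = 0.66·exp(−0.409×2.8) = 0.2100
Solid-volume conservation: h(1−n) = h₀(1−n₀) ⇒ h = h₀·(1−n₀)/(1−n)
h = 0.133 × (1 − 0.66)/(1 − 0.2100) = 0.133 × 0.4304 = 0.0572 km

0.057 km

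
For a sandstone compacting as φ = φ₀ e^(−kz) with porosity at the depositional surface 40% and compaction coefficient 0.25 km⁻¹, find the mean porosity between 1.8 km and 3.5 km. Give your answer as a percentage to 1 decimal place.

⟨φ⟩ = (1/(z₂−z₁)) ∫ φ₀ e^(−kz) dz = φ₀·(e^(−k·z₁) − e^(−k·z₂)) / (k·(z₂−z₁))
e^(−0.25×1.8) = 0.6376; e^(−0.25×3.5) = 0.4169
⟨φ⟩ = 0.4 × (0.6376 − 0.4169) / (0.25 × 1.7) = 0.4 × 0.5194 = 0.2078

20.8%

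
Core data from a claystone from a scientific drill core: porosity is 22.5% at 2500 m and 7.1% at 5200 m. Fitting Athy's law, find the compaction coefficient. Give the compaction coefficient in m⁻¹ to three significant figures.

0.000427 m⁻¹

Working in km (1 km = 1000 m; c in km⁻¹ = c in m⁻¹ × 1000):
Athy: phi(d) = phi₀ e^(−cd) ⇒ phi₁/phi₂ = e^{c(d₂−d₁)} ⇒ c = ln(phi₁/phi₂)/(d₂−d₁)
c = ln(0.225/0.071) / (5.2 − 2.5) = ln(3.169) / 2.7 = 1.1534 / 2.7 = 0.4272 km⁻¹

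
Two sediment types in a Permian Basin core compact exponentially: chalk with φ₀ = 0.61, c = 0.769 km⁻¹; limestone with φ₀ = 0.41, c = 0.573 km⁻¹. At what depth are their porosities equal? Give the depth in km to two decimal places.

2.03 km

Set φ₀ₐ e^(−cₐZ) = φ₀ᵦ e^(−cᵦZ) ⇒ ln(φ₀ₐ/φ₀ᵦ) = (cₐ − cᵦ)·Z
Z = ln(0.61/0.41) / (0.769 − 0.573) = 0.3973 / 0.196 = 2.027 km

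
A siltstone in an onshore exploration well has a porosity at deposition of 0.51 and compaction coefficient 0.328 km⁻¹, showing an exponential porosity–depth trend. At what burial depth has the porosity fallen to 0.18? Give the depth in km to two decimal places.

3.18 km

Invert Athy's law: Z = ln(n₀/n) / k
Z = ln(0.51/0.18) / 0.328 = ln(2.833) / 0.328 = 1.0415 / 0.328 = 3.175 km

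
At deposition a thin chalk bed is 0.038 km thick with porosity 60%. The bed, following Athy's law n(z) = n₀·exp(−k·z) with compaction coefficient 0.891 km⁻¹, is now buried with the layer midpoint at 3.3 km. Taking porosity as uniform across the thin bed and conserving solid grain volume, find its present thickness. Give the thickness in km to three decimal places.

0.016 km

Porosity at 3.3 km: n = 0.6·exp(−0.891×3.3) = 0.0317
Solid-volume conservation: h(1−n) = h₀(1−n₀) ⇒ h = h₀·(1−n₀)/(1−n)
h = 0.038 × (1 − 0.6)/(1 − 0.0317) = 0.038 × 0.4131 = 0.0157 km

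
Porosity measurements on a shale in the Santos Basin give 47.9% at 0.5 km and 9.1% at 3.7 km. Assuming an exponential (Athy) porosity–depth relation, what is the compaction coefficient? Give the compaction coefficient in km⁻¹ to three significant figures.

Athy: phi(z) = phi₀ e^(−kz) ⇒ phi₁/phi₂ = e^{k(z₂−z₁)} ⇒ k = ln(phi₁/phi₂)/(z₂−z₁)
k = ln(0.479/0.091) / (3.7 − 0.5) = ln(5.264) / 3.2 = 1.6608 / 3.2 = 0.519 km⁻¹

0.519 km⁻¹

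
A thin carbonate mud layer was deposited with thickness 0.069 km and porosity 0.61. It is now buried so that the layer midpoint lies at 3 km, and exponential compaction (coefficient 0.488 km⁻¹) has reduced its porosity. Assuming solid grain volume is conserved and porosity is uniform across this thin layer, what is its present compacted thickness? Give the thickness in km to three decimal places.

Porosity at 3 km: φ = 0.61·exp(−0.488×3) = 0.1411
Solid-volume conservation: h(1−φ) = h₀(1−φ₀) ⇒ h = h₀·(1−φ₀)/(1−φ)
h = 0.069 × (1 − 0.61)/(1 − 0.1411) = 0.069 × 0.4541 = 0.0313 km

0.031 km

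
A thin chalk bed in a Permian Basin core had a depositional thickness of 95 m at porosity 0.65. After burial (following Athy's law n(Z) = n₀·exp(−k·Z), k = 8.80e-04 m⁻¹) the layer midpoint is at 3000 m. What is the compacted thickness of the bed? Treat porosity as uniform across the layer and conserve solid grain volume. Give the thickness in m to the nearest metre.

Working in km (1 km = 1000 m; k in km⁻¹ = k in m⁻¹ × 1000):
Porosity at 3 km: n = 0.65·exp(−0.88×3) = 0.0464
Solid-volume conservation: h(1−n) = h₀(1−n₀) ⇒ h = h₀·(1−n₀)/(1−n)
h = 0.095 × (1 − 0.65)/(1 − 0.0464) = 0.095 × 0.3670 = 0.0349 km

35 m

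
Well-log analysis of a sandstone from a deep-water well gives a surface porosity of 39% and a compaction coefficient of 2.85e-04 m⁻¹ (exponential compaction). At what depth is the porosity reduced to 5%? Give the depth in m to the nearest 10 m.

7210 m

Working in km (1 km = 1000 m; k in km⁻¹ = k in m⁻¹ × 1000):
Invert Athy's law: z = ln(n₀/n) / k
z = ln(0.39/0.05) / 0.285 = ln(7.8) / 0.285 = 2.0541 / 0.285 = 7.207 km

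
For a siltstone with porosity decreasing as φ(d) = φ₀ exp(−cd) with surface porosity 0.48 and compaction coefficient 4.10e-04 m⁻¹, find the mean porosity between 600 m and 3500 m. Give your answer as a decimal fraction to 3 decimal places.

0.220

Working in km (1 km = 1000 m; c in km⁻¹ = c in m⁻¹ × 1000):
⟨φ⟩ = (1/(d₂−d₁)) ∫ φ₀ e^(−cd) dd = φ₀·(e^(−c·d₁) − e^(−c·d₂)) / (c·(d₂−d₁))
e^(−0.41×0.6) = 0.7819; e^(−0.41×3.5) = 0.2381
⟨φ⟩ = 0.48 × (0.7819 − 0.2381) / (0.41 × 2.9) = 0.48 × 0.4574 = 0.2195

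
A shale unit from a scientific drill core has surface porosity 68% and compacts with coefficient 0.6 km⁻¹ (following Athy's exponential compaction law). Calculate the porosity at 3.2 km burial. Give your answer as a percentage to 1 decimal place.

phi = phi₀·exp(−β·z) = 0.68 × exp(−0.6 × 3.2) = 0.68 × exp(−1.92)
  = 0.68 × 0.1466 = 0.0997

10.0%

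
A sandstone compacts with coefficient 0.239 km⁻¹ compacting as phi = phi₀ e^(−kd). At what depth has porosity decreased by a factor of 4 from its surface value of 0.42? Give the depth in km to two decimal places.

phi/phi₀ = 1/4 ⇒ exp(−k·d) = 1/4 ⇒ d = ln(4) / k
d = 1.3863 / 0.239 = 5.800 km

5.80 km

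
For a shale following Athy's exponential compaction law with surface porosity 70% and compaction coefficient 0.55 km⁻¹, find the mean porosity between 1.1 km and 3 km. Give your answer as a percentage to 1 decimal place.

⟨phi⟩ = (1/(z₂−z₁)) ∫ phi₀ e^(−cz) dz = phi₀·(e^(−c·z₁) − e^(−c·z₂)) / (c·(z₂−z₁))
e^(−0.55×1.1) = 0.5461; e^(−0.55×3) = 0.1920
⟨phi⟩ = 0.7 × (0.5461 − 0.1920) / (0.55 × 1.9) = 0.7 × 0.3388 = 0.2371

23.7%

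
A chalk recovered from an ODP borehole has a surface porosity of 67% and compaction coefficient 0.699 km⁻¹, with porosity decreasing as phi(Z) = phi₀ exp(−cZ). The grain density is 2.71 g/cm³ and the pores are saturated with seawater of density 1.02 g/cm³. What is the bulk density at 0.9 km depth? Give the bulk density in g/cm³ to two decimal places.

2.11 g/cm³

Porosity at depth: phi = 0.67·exp(−0.699×0.9) = 0.67×0.5331 = 0.3572
Bulk density: ρ_b = (1−phi)ρ_g + phi·ρ_f = 0.6428×2.71 + 0.3572×1.02
       = 1.742 + 0.364 = 2.106 g/cm³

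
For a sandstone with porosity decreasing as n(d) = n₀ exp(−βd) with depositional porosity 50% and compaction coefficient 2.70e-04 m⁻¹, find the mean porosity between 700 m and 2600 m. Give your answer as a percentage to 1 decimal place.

Working in km (1 km = 1000 m; β in km⁻¹ = β in m⁻¹ × 1000):
⟨n⟩ = (1/(d₂−d₁)) ∫ n₀ e^(−βd) dd = n₀·(e^(−β·d₁) − e^(−β·d₂)) / (β·(d₂−d₁))
e^(−0.27×0.7) = 0.8278; e^(−0.27×2.6) = 0.4956
⟨n⟩ = 0.5 × (0.8278 − 0.4956) / (0.27 × 1.9) = 0.5 × 0.6476 = 0.3238

32.4%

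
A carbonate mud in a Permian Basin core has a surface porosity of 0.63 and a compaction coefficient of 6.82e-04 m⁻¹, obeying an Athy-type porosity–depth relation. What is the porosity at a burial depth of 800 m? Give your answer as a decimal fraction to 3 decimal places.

0.365

Working in km (1 km = 1000 m; c in km⁻¹ = c in m⁻¹ × 1000):
φ = φ₀·exp(−c·Z) = 0.63 × exp(−0.682 × 0.8) = 0.63 × exp(−0.5456)
  = 0.63 × 0.5795 = 0.3651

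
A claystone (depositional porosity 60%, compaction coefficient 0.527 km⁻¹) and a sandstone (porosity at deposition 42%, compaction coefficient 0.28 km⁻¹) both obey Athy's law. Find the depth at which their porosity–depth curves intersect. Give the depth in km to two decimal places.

1.44 km

Set n₀ₐ e^(−βₐZ) = n₀ᵦ e^(−βᵦZ) ⇒ ln(n₀ₐ/n₀ᵦ) = (βₐ − βᵦ)·Z
Z = ln(0.6/0.42) / (0.527 − 0.28) = 0.3567 / 0.247 = 1.444 km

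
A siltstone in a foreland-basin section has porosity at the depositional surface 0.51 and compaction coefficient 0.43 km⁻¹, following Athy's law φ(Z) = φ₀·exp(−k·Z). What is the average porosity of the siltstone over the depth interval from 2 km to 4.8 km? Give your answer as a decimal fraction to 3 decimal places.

⟨φ⟩ = (1/(Z₂−Z₁)) ∫ φ₀ e^(−kZ) dZ = φ₀·(e^(−k·Z₁) − e^(−k·Z₂)) / (k·(Z₂−Z₁))
e^(−0.43×2) = 0.4232; e^(−0.43×4.8) = 0.1269
⟨φ⟩ = 0.51 × (0.4232 − 0.1269) / (0.43 × 2.8) = 0.51 × 0.2460 = 0.1255

0.125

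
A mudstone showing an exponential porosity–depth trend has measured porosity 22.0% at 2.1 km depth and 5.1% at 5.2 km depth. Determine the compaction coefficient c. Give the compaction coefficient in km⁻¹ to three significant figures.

0.472 km⁻¹

Athy: phi(Z) = phi₀ e^(−cZ) ⇒ phi₁/phi₂ = e^{c(Z₂−Z₁)} ⇒ c = ln(phi₁/phi₂)/(Z₂−Z₁)
c = ln(0.22/0.051) / (5.2 − 2.1) = ln(4.314) / 3.1 = 1.4618 / 3.1 = 0.4715 km⁻¹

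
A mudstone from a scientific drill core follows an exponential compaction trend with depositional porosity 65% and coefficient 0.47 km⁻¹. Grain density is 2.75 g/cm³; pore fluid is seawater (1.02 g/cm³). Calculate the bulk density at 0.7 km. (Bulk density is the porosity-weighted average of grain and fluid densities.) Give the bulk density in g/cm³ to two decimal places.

1.94 g/cm³

Porosity at depth: n = 0.65·exp(−0.47×0.7) = 0.65×0.7196 = 0.4678
Bulk density: ρ_b = (1−n)ρ_g + n·ρ_f = 0.5322×2.75 + 0.4678×1.02
       = 1.464 + 0.477 = 1.941 g/cm³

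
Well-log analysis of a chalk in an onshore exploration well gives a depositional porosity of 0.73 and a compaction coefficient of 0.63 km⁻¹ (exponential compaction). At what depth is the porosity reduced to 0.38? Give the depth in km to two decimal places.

Invert Athy's law: z = ln(φ₀/φ) / c
z = ln(0.73/0.38) / 0.63 = ln(1.921) / 0.63 = 0.6529 / 0.63 = 1.036 km

1.04 km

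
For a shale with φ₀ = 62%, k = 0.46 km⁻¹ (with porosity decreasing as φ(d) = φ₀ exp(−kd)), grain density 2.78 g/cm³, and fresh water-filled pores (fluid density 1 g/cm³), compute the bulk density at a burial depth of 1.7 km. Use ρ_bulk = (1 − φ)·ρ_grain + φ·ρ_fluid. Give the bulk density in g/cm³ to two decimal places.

2.28 g/cm³

Porosity at depth: φ = 0.62·exp(−0.46×1.7) = 0.62×0.4575 = 0.2836
Bulk density: ρ_b = (1−φ)ρ_g + φ·ρ_f = 0.7164×2.78 + 0.2836×1
       = 1.991 + 0.284 = 2.275 g/cm³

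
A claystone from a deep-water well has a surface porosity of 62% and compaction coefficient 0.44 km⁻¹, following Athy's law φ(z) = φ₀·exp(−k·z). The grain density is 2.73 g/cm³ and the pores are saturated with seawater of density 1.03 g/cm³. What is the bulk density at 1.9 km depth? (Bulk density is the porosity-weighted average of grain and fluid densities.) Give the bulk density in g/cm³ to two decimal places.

Porosity at depth: φ = 0.62·exp(−0.44×1.9) = 0.62×0.4334 = 0.2687
Bulk density: ρ_b = (1−φ)ρ_g + φ·ρ_f = 0.7313×2.73 + 0.2687×1.03
       = 1.996 + 0.277 = 2.273 g/cm³

2.27 g/cm³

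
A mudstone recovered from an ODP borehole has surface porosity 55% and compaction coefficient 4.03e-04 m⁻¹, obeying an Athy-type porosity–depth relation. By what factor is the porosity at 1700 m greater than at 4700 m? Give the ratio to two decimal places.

3.35

Working in km (1 km = 1000 m; k in km⁻¹ = k in m⁻¹ × 1000):
n(d₁)/n(d₂) = e^(−k·d₁)/e^(−k·d₂) = e^{k(d₂−d₁)}
= exp(0.403 × 3) = exp(1.209) = 3.3501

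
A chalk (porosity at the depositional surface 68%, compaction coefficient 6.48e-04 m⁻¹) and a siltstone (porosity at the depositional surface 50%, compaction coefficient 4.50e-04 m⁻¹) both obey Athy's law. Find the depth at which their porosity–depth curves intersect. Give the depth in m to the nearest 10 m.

1550 m

Working in km (1 km = 1000 m; k in km⁻¹ = k in m⁻¹ × 1000):
Set φ₀ₐ e^(−kₐz) = φ₀ᵦ e^(−kᵦz) ⇒ ln(φ₀ₐ/φ₀ᵦ) = (kₐ − kᵦ)·z
z = ln(0.68/0.5) / (0.648 − 0.45) = 0.3075 / 0.198 = 1.553 km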